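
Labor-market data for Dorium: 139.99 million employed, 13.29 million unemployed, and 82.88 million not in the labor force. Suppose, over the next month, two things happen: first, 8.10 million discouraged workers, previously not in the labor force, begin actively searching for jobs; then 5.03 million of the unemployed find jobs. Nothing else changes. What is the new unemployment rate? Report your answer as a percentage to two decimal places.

New unemployment rate ≈ 10.14%.

Initially, labor force = 139.99 + 13.29 = 153.28 million, so u = 13.29/153.28 = 8.67%.
After the first change, unemployed and labor force both rise by 8.10 → E = 139.99, U = 21.39, labor force = 161.38 million.
After the second change, unemployed falls and employed rises by 5.03; labor force unchanged → E = 145.02, U = 16.36, labor force = 161.38 million.
New unemployment rate = 16.36 / 161.38 = 10.14%.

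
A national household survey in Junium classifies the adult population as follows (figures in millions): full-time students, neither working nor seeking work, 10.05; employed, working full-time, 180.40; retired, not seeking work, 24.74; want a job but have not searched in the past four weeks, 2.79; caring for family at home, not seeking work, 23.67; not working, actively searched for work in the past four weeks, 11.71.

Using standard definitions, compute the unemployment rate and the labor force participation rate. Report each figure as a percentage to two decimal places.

Employed = 180.40 million.
Unemployed = 11.71 million.
Labor force = 180.40 + 11.71 = 192.11 million.
Not in labor force = 10.05 + 24.74 + 2.79 + 23.67 = 61.25 million (those not working and not actively searching are outside the labor force — including those who want a job but have given up searching).
Civilian working-age population = 192.11 + 61.25 = 253.36 million.
Unemployment rate = 11.71 / 192.11 = 6.10%.
Labor force participation rate = 192.11 / 253.36 = 75.82%.

Unemployment rate ≈ 6.10%; labor force participation rate ≈ 75.82%.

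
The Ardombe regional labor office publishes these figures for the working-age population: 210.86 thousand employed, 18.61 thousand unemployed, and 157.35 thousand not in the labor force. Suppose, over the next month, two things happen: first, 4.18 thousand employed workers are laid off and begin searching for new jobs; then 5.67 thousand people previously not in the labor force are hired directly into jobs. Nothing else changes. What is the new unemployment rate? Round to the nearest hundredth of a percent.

Initially, labor force = 210.86 + 18.61 = 229.47 thousand, so u = 18.61/229.47 = 8.11%.
After the first change, employed falls and unemployed rises by 4.18; labor force unchanged → E = 206.68, U = 22.79, labor force = 229.47 thousand.
After the second change, employed and labor force both rise by 5.67; unemployed unchanged → E = 212.35, U = 22.79, labor force = 235.14 thousand.
New unemployment rate = 22.79 / 235.14 = 9.69%.

New unemployment rate ≈ 9.69%.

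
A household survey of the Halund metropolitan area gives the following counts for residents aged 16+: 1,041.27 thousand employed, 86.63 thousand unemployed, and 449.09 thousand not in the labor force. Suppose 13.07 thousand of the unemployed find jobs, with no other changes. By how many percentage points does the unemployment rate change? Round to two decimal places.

The unemployment rate changes by −1.16 percentage points.

Initially, labor force = 1,041.27 + 86.63 = 1,127.90 thousand, so u = 86.63/1,127.90 = 7.68%.
After the change, unemployed falls and employed rises by 13.07; labor force unchanged → E = 1,054.34, U = 73.56, labor force = 1,127.90 thousand.
New unemployment rate = 73.56 / 1,127.90 = 6.52%.
Change = 6.52% − 7.68% = −1.16 percentage points.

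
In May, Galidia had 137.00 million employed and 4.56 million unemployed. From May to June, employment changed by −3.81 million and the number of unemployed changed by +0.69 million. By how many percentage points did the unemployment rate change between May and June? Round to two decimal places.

May: labor force = 137.00 + 4.56 = 141.56; u = 4.56/141.56 = 3.22%.
June: labor force = 133.19 + 5.25 = 138.44; u = 5.25/138.44 = 3.79%.
Change = 3.79% − 3.22% = +0.57 pp.

The unemployment rate changed by +0.57 percentage points.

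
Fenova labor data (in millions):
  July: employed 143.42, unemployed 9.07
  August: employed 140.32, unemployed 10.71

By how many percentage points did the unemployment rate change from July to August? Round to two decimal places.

July: labor force = 143.42 + 9.07 = 152.49; u = 9.07/152.49 = 5.95%.
August: labor force = 140.32 + 10.71 = 151.03; u = 10.71/151.03 = 7.09%.
Change = 7.09% − 5.95% = +1.14 pp.

The unemployment rate changed by +1.14 percentage points.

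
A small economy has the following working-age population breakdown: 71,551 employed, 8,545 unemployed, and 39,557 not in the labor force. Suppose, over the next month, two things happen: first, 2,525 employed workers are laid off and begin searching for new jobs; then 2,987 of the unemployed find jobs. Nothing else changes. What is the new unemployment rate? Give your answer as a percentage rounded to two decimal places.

Initially, labor force = 71,551 + 8,545 = 80,096, so u = 8,545/80,096 = 10.67%.
After the first change, employed falls and unemployed rises by 2,525; labor force unchanged → E = 69,026, U = 11,070, labor force = 80,096.
After the second change, unemployed falls and employed rises by 2,987; labor force unchanged → E = 72,013, U = 8,083, labor force = 80,096.
New unemployment rate = 8,083 / 80,096 = 10.09%.

New unemployment rate ≈ 10.09%.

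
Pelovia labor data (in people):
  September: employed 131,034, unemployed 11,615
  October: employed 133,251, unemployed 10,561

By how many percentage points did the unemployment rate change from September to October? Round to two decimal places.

September: labor force = 131,034 + 11,615 = 142,649; u = 11,615/142,649 = 8.14%.
October: labor force = 133,251 + 10,561 = 143,812; u = 10,561/143,812 = 7.34%.
Change = 7.34% − 8.14% = −0.80 pp.

The unemployment rate changed by −0.80 percentage points.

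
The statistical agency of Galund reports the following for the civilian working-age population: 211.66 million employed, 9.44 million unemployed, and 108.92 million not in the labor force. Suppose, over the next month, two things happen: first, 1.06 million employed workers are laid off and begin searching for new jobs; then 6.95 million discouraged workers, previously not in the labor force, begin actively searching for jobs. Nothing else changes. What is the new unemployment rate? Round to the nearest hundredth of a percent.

New unemployment rate ≈ 7.65%.

Initially, labor force = 211.66 + 9.44 = 221.10 million, so u = 9.44/221.10 = 4.27%.
After the first change, employed falls and unemployed rises by 1.06; labor force unchanged → E = 210.60, U = 10.50, labor force = 221.10 million.
After the second change, unemployed and labor force both rise by 6.95 → E = 210.60, U = 17.45, labor force = 228.05 million.
New unemployment rate = 17.45 / 228.05 = 7.65%.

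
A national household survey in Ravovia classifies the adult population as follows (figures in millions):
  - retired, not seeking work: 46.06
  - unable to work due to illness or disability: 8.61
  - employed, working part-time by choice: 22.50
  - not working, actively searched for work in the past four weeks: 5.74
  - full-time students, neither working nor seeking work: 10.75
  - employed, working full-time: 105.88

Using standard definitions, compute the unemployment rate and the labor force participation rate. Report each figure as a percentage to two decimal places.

Unemployment rate ≈ 4.28%; labor force participation rate ≈ 67.21%.

Employed = 22.50 + 105.88 = 128.38 million.
Unemployed = 5.74 million.
Labor force = 128.38 + 5.74 = 134.12 million.
Not in labor force = 46.06 + 8.61 + 10.75 = 65.42 million (those not working and not actively searching are outside the labor force).
Civilian working-age population = 134.12 + 65.42 = 199.54 million.
Unemployment rate = 5.74 / 134.12 = 4.28%.
Labor force participation rate = 134.12 / 199.54 = 67.21%.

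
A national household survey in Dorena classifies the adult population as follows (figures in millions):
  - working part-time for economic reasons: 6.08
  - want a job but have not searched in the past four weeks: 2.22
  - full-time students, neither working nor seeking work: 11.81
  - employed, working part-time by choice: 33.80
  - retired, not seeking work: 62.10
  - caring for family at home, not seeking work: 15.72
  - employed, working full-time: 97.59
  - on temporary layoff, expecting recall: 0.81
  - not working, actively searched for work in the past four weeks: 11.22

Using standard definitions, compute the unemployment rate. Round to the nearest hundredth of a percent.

Unemployment rate ≈ 8.05%.

Employed = 6.08 + 33.80 + 97.59 = 137.47 million (anyone who worked, including part-time for economic reasons, counts as employed).
Unemployed = 0.81 + 11.22 = 12.03 million (jobless and actively searching, or on temporary layoff).
Labor force = 137.47 + 12.03 = 149.50 million.
Unemployment rate = 12.03 / 149.50 = 8.05%.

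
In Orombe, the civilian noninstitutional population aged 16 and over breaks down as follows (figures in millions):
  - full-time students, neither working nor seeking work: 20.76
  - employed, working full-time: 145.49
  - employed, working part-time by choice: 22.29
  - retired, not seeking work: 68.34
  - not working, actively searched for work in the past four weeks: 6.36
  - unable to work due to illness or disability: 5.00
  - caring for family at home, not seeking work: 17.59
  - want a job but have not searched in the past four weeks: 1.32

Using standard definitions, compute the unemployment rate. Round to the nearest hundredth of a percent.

Employed = 145.49 + 22.29 = 167.78 million.
Unemployed = 6.36 million.
Labor force = 167.78 + 6.36 = 174.14 million.
Unemployment rate = 6.36 / 174.14 = 3.65%.

Unemployment rate ≈ 3.65%.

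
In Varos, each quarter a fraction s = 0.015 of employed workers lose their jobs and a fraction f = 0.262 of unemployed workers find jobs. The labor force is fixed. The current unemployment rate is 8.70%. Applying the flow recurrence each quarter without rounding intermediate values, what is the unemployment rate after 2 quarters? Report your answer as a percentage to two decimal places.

With a fixed labor force, u_{t+1} = u_t + s·(1−u_t) − f·u_t = u_t·(1−s−f) + s.
Here 1−s−f = 0.723 and s = 0.015.
u_1 = 0.087000 × 0.723 + 0.015 = 0.077901.
u_2 = 0.077901 × 0.723 + 0.015 = 0.071322.

Unemployment rate after two quarters ≈ 7.13%.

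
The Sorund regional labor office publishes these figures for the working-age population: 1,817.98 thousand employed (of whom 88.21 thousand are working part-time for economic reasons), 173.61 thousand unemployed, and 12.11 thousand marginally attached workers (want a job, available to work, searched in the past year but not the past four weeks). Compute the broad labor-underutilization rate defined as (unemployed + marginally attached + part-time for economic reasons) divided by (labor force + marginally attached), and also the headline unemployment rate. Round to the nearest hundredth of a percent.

Broad underutilization rate ≈ 13.67%; headline unemployment rate ≈ 8.72%.

Labor force = 1,817.98 + 173.61 = 1,991.59 thousand.
Numerator = 173.61 + 12.11 + 88.21 = 273.93 thousand.
Denominator = 1,991.59 + 12.11 = 2,003.70 thousand.
Broad rate = 273.93 / 2,003.70 = 13.67%.
Headline unemployment rate = 173.61 / 1,991.59 = 8.72%.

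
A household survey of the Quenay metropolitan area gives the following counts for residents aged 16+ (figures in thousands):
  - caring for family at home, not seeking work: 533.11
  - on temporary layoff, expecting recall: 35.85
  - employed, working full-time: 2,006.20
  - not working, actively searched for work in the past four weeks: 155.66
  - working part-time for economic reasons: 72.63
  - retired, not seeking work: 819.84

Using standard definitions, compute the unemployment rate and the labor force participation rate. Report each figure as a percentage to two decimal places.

Unemployment rate ≈ 8.44%; labor force participation rate ≈ 62.66%.

Employed = 2,006.20 + 72.63 = 2,078.83 thousand (anyone who worked, including part-time for economic reasons, counts as employed).
Unemployed = 35.85 + 155.66 = 191.51 thousand (jobless and actively searching, or on temporary layoff).
Labor force = 2,078.83 + 191.51 = 2,270.34 thousand.
Not in labor force = 533.11 + 819.84 = 1,352.95 thousand (those not working and not actively searching are outside the labor force).
Civilian working-age population = 2,270.34 + 1,352.95 = 3,623.29 thousand.
Unemployment rate = 191.51 / 2,270.34 = 8.44%.
Labor force participation rate = 2,270.34 / 3,623.29 = 62.66%.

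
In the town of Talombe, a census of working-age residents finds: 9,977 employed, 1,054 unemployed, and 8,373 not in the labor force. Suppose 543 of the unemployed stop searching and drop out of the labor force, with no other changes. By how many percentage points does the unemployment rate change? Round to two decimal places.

The unemployment rate changes by −4.68 percentage points.

Initially, labor force = 9,977 + 1,054 = 11,031, so u = 1,054/11,031 = 9.55%.
After the change, unemployed and labor force both fall by 543 → E = 9,977, U = 511, labor force = 10,488.
New unemployment rate = 511 / 10,488 = 4.87%.
Change = 4.87% − 9.55% = −4.68 percentage points.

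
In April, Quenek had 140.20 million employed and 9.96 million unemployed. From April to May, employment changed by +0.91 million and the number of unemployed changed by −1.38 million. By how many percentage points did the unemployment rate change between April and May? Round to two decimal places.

April: labor force = 140.20 + 9.96 = 150.16; u = 9.96/150.16 = 6.63%.
May: labor force = 141.11 + 8.58 = 149.69; u = 8.58/149.69 = 5.73%.
Change = 5.73% − 6.63% = −0.90 pp.

The unemployment rate changed by −0.90 percentage points.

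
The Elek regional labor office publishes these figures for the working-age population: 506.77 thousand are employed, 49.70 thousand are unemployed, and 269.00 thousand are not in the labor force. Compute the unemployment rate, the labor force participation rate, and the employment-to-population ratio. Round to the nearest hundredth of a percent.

Unemployment rate ≈ 8.93%; labor force participation rate ≈ 67.41%; employment-population ratio ≈ 61.39%.

Labor force = employed + unemployed = 506.77 + 49.70 = 556.47 thousand.
Working-age population = 556.47 + 269.00 = 825.47 thousand.
Unemployment rate = 49.70 / 556.47 = 8.93%.
Labor force participation rate = 556.47 / 825.47 = 67.41%.
Employment-population ratio = 506.77 / 825.47 = 61.39%.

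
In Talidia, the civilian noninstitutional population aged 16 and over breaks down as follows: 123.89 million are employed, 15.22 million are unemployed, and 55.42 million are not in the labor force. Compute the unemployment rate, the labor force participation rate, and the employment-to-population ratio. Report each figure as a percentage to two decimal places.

Labor force = employed + unemployed = 123.89 + 15.22 = 139.11 million.
Working-age population = 139.11 + 55.42 = 194.53 million.
Unemployment rate = 15.22 / 139.11 = 10.94%.
Labor force participation rate = 139.11 / 194.53 = 71.51%.
Employment-population ratio = 123.89 / 194.53 = 63.69%.

Unemployment rate ≈ 10.94%; labor force participation rate ≈ 71.51%; employment-population ratio ≈ 63.69%.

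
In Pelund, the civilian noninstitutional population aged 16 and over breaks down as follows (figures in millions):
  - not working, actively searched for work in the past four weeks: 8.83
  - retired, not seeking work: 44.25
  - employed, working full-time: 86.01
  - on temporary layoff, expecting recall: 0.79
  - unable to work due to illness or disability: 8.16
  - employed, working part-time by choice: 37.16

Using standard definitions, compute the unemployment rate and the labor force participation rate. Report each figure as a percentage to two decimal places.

Employed = 86.01 + 37.16 = 123.17 million.
Unemployed = 8.83 + 0.79 = 9.62 million (jobless and actively searching, or on temporary layoff).
Labor force = 123.17 + 9.62 = 132.79 million.
Not in labor force = 44.25 + 8.16 = 52.41 million (those not working and not actively searching are outside the labor force).
Civilian working-age population = 132.79 + 52.41 = 185.20 million.
Unemployment rate = 9.62 / 132.79 = 7.24%.
Labor force participation rate = 132.79 / 185.20 = 71.70%.

Unemployment rate ≈ 7.24%; labor force participation rate ≈ 71.70%.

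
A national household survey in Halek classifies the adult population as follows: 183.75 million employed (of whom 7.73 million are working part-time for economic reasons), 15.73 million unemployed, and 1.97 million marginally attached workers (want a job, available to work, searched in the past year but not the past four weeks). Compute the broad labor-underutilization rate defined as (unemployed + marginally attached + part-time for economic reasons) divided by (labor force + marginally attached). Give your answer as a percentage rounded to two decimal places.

Broad underutilization rate ≈ 12.62%.

Labor force = 183.75 + 15.73 = 199.48 million.
Numerator = 15.73 + 1.97 + 7.73 = 25.43 million.
Denominator = 199.48 + 1.97 = 201.45 million.
Broad rate = 25.43 / 201.45 = 12.62%.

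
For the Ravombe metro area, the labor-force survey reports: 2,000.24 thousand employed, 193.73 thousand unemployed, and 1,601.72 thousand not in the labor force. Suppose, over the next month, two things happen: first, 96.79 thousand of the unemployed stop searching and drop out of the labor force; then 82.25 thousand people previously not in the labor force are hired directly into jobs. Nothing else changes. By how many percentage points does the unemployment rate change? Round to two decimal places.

Initially, labor force = 2,000.24 + 193.73 = 2,193.97 thousand, so u = 193.73/2,193.97 = 8.83%.
After the first change, unemployed and labor force both fall by 96.79 → E = 2,000.24, U = 96.94, labor force = 2,097.18 thousand.
After the second change, employed and labor force both rise by 82.25; unemployed unchanged → E = 2,082.49, U = 96.94, labor force = 2,179.43 thousand.
New unemployment rate = 96.94 / 2,179.43 = 4.45%.
Change = 4.45% − 8.83% = −4.38 percentage points.

The unemployment rate changes by −4.38 percentage points.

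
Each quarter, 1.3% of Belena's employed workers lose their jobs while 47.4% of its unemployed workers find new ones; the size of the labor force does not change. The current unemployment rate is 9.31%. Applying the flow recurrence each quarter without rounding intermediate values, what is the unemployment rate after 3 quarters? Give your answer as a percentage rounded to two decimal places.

Unemployment rate after three quarters ≈ 3.57%.

With a fixed labor force, u_{t+1} = u_t + s·(1−u_t) − f·u_t = u_t·(1−s−f) + s.
Here 1−s−f = 0.513 and s = 0.013.
u_1 = 0.093100 × 0.513 + 0.013 = 0.060760.
u_2 = 0.060760 × 0.513 + 0.013 = 0.044170.
u_3 = 0.044170 × 0.513 + 0.013 = 0.035659.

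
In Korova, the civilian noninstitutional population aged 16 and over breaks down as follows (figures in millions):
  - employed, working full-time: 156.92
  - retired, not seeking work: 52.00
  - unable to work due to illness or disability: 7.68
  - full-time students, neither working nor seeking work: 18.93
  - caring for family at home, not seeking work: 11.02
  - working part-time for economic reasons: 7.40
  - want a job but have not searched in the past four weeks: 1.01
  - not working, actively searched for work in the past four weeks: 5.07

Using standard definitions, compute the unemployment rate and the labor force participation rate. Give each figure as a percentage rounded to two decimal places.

Employed = 156.92 + 7.40 = 164.32 million (anyone who worked, including part-time for economic reasons, counts as employed).
Unemployed = 5.07 million.
Labor force = 164.32 + 5.07 = 169.39 million.
Not in labor force = 52.00 + 7.68 + 18.93 + 11.02 + 1.01 = 90.64 million (those not working and not actively searching are outside the labor force — including those who want a job but have given up searching).
Civilian working-age population = 169.39 + 90.64 = 260.03 million.
Unemployment rate = 5.07 / 169.39 = 2.99%.
Labor force participation rate = 169.39 / 260.03 = 65.14%.

Unemployment rate ≈ 2.99%; labor force participation rate ≈ 65.14%.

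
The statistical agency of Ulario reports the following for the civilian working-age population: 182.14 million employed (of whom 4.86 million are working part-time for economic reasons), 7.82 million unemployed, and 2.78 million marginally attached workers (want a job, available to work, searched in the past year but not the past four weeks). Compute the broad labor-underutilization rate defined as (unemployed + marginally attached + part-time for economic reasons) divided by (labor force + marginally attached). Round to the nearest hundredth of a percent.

Labor force = 182.14 + 7.82 = 189.96 million.
Numerator = 7.82 + 2.78 + 4.86 = 15.46 million.
Denominator = 189.96 + 2.78 = 192.74 million.
Broad rate = 15.46 / 192.74 = 8.02%.

Broad underutilization rate ≈ 8.02%.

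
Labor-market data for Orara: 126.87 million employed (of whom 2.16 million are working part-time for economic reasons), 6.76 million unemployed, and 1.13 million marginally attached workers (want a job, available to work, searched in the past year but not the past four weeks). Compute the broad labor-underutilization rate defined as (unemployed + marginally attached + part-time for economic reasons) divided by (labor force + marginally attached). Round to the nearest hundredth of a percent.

Broad underutilization rate ≈ 7.46%.

Labor force = 126.87 + 6.76 = 133.63 million.
Numerator = 6.76 + 1.13 + 2.16 = 10.05 million.
Denominator = 133.63 + 1.13 = 134.76 million.
Broad rate = 10.05 / 134.76 = 7.46%.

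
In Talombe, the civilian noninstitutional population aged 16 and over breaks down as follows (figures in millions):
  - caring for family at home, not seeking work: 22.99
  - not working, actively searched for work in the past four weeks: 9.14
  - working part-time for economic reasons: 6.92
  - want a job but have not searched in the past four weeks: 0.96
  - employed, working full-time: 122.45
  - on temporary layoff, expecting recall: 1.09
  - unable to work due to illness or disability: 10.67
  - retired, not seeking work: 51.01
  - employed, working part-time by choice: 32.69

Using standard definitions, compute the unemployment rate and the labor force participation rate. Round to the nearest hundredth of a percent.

Employed = 6.92 + 122.45 + 32.69 = 162.06 million (anyone who worked, including part-time for economic reasons, counts as employed).
Unemployed = 9.14 + 1.09 = 10.23 million (jobless and actively searching, or on temporary layoff).
Labor force = 162.06 + 10.23 = 172.29 million.
Not in labor force = 22.99 + 0.96 + 10.67 + 51.01 = 85.63 million (those not working and not actively searching are outside the labor force — including those who want a job but have given up searching).
Civilian working-age population = 172.29 + 85.63 = 257.92 million.
Unemployment rate = 10.23 / 172.29 = 5.94%.
Labor force participation rate = 172.29 / 257.92 = 66.80%.

Unemployment rate ≈ 5.94%; labor force participation rate ≈ 66.80%.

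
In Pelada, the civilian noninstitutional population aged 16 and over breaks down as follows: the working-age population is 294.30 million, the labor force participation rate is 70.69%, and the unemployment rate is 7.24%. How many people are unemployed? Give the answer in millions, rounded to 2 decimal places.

About 15.06 million are unemployed.

Labor force = 0.7069 × 294.30 = 208.04 million.
Unemployed = 0.0724 × 208.04 ≈ 15.06 million.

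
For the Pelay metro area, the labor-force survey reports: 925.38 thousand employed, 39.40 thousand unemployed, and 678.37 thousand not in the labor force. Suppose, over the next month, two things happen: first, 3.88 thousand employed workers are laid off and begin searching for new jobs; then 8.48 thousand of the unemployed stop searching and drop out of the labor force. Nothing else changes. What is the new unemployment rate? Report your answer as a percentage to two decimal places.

Initially, labor force = 925.38 + 39.40 = 964.78 thousand, so u = 39.40/964.78 = 4.08%.
After the first change, employed falls and unemployed rises by 3.88; labor force unchanged → E = 921.50, U = 43.28, labor force = 964.78 thousand.
After the second change, unemployed and labor force both fall by 8.48 → E = 921.50, U = 34.80, labor force = 956.30 thousand.
New unemployment rate = 34.80 / 956.30 = 3.64%.

New unemployment rate ≈ 3.64%.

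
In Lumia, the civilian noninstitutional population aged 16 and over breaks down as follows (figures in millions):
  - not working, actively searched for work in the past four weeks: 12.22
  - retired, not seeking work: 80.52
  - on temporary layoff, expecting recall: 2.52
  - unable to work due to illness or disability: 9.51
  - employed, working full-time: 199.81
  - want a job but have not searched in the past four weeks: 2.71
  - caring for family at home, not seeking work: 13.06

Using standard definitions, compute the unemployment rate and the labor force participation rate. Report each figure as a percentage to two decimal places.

Unemployment rate ≈ 6.87%; labor force participation rate ≈ 66.97%.

Employed = 199.81 million.
Unemployed = 12.22 + 2.52 = 14.74 million (jobless and actively searching, or on temporary layoff).
Labor force = 199.81 + 14.74 = 214.55 million.
Not in labor force = 80.52 + 9.51 + 2.71 + 13.06 = 105.80 million (those not working and not actively searching are outside the labor force — including those who want a job but have given up searching).
Civilian working-age population = 214.55 + 105.80 = 320.35 million.
Unemployment rate = 14.74 / 214.55 = 6.87%.
Labor force participation rate = 214.55 / 320.35 = 66.97%.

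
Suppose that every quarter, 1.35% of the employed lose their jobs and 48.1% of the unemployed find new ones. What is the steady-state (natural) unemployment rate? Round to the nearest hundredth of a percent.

At steady state the flows balance: s·E = f·U, so U/(E+U) = s/(s+f).
u* = 1.35 / (1.35 + 48.1) = 1.35 / 49.45 = 2.73%.

Steady-state unemployment rate ≈ 2.73%.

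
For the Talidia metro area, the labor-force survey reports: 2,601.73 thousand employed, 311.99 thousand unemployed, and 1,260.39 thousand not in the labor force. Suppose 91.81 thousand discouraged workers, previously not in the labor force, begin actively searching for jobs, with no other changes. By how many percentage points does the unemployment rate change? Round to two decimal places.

Initially, labor force = 2,601.73 + 311.99 = 2,913.72 thousand, so u = 311.99/2,913.72 = 10.71%.
After the change, unemployed and labor force both rise by 91.81 → E = 2,601.73, U = 403.80, labor force = 3,005.53 thousand.
New unemployment rate = 403.80 / 3,005.53 = 13.44%.
Change = 13.44% − 10.71% = +2.73 percentage points.

The unemployment rate changes by +2.73 percentage points.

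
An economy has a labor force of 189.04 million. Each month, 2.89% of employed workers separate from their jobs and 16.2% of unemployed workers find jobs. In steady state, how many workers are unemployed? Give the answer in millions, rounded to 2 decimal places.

Steady-state unemployment rate u* = s/(s+f) = 2.89/(2.89+16.2) = 0.151388.
Unemployed = u* × labor force = 0.151388 × 189.04 ≈ 28.62 million.

About 28.62 million are unemployed in steady state.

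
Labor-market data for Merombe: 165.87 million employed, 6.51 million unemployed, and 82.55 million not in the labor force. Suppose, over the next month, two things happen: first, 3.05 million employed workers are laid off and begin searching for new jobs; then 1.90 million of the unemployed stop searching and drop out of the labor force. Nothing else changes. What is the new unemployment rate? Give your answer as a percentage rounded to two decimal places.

New unemployment rate ≈ 4.49%.

Initially, labor force = 165.87 + 6.51 = 172.38 million, so u = 6.51/172.38 = 3.78%.
After the first change, employed falls and unemployed rises by 3.05; labor force unchanged → E = 162.82, U = 9.56, labor force = 172.38 million.
After the second change, unemployed and labor force both fall by 1.90 → E = 162.82, U = 7.66, labor force = 170.48 million.
New unemployment rate = 7.66 / 170.48 = 4.49%.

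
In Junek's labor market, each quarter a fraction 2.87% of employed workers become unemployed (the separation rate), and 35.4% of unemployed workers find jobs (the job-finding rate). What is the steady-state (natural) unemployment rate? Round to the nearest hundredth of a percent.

Steady-state unemployment rate ≈ 7.50%.

At steady state the flows balance: s·E = f·U, so U/(E+U) = s/(s+f).
u* = 2.87 / (2.87 + 35.4) = 2.87 / 38.27 = 7.50%.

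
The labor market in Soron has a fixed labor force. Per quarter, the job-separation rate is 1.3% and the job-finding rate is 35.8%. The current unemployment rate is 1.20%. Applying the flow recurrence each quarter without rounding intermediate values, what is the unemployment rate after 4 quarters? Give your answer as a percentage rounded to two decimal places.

With a fixed labor force, u_{t+1} = u_t + s·(1−u_t) − f·u_t = u_t·(1−s−f) + s.
Here 1−s−f = 0.629 and s = 0.013.
u_1 = 0.012000 × 0.629 + 0.013 = 0.020548.
u_2 = 0.020548 × 0.629 + 0.013 = 0.025925.
u_3 = 0.025925 × 0.629 + 0.013 = 0.029307.
u_4 = 0.029307 × 0.629 + 0.013 = 0.031434.

Unemployment rate after four quarters ≈ 3.14%.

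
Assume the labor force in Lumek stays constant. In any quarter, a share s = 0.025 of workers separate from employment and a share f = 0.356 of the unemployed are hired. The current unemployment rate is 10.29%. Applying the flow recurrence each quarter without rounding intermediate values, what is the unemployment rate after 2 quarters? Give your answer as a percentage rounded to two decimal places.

Unemployment rate after two quarters ≈ 7.99%.

With a fixed labor force, u_{t+1} = u_t + s·(1−u_t) − f·u_t = u_t·(1−s−f) + s.
Here 1−s−f = 0.619 and s = 0.025.
u_1 = 0.102900 × 0.619 + 0.025 = 0.088695.
u_2 = 0.088695 × 0.619 + 0.025 = 0.079902.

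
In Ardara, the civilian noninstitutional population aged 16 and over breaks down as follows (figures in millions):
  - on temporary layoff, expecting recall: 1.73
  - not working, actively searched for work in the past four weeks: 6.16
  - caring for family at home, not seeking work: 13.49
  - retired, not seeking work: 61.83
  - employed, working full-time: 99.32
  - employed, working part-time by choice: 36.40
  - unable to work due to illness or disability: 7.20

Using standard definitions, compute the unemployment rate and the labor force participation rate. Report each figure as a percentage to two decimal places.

Unemployment rate ≈ 5.49%; labor force participation rate ≈ 63.51%.

Employed = 99.32 + 36.40 = 135.72 million.
Unemployed = 1.73 + 6.16 = 7.89 million (jobless and actively searching, or on temporary layoff).
Labor force = 135.72 + 7.89 = 143.61 million.
Not in labor force = 13.49 + 61.83 + 7.20 = 82.52 million (those not working and not actively searching are outside the labor force).
Civilian working-age population = 143.61 + 82.52 = 226.13 million.
Unemployment rate = 7.89 / 143.61 = 5.49%.
Labor force participation rate = 143.61 / 226.13 = 63.51%.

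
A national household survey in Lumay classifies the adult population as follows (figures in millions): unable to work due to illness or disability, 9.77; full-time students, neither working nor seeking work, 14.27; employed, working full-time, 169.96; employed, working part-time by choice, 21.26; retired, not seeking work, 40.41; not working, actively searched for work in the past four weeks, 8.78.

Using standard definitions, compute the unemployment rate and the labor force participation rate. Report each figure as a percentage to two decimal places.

Unemployment rate ≈ 4.39%; labor force participation rate ≈ 75.63%.

Employed = 169.96 + 21.26 = 191.22 million.
Unemployed = 8.78 million.
Labor force = 191.22 + 8.78 = 200.00 million.
Not in labor force = 9.77 + 14.27 + 40.41 = 64.45 million (those not working and not actively searching are outside the labor force).
Civilian working-age population = 200.00 + 64.45 = 264.45 million.
Unemployment rate = 8.78 / 200.00 = 4.39%.
Labor force participation rate = 200.00 / 264.45 = 75.63%.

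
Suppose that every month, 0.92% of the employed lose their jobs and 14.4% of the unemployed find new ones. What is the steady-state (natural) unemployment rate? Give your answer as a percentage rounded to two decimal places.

At steady state the flows balance: s·E = f·U, so U/(E+U) = s/(s+f).
u* = 0.92 / (0.92 + 14.4) = 0.92 / 15.32 = 6.01%.

Steady-state unemployment rate ≈ 6.01%.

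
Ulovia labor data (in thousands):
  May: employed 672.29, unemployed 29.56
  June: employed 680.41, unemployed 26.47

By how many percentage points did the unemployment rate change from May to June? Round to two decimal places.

The unemployment rate changed by −0.47 percentage points.

May: labor force = 672.29 + 29.56 = 701.85; u = 29.56/701.85 = 4.21%.
June: labor force = 680.41 + 26.47 = 706.88; u = 26.47/706.88 = 3.74%.
Change = 3.74% − 4.21% = −0.47 pp.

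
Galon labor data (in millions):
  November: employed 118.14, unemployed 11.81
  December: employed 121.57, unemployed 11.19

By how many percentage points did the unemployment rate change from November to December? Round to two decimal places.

November: labor force = 118.14 + 11.81 = 129.95; u = 11.81/129.95 = 9.09%.
December: labor force = 121.57 + 11.19 = 132.76; u = 11.19/132.76 = 8.43%.
Change = 8.43% − 9.09% = −0.66 pp.

The unemployment rate changed by −0.66 percentage points.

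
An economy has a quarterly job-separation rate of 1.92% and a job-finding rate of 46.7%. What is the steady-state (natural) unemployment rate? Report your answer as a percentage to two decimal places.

At steady state the flows balance: s·E = f·U, so U/(E+U) = s/(s+f).
u* = 1.92 / (1.92 + 46.7) = 1.92 / 48.62 = 3.95%.

Steady-state unemployment rate ≈ 3.95%.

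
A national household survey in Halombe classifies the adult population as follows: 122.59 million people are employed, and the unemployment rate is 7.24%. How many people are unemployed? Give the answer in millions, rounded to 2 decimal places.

About 9.57 million are unemployed.

Let U be the number unemployed. The labor force is E + U, and U/(E+U) = 0.0724.
So U = 0.0724 × 122.59 / (1 − 0.0724) = 8.8755 / 0.9276 ≈ 9.57 million.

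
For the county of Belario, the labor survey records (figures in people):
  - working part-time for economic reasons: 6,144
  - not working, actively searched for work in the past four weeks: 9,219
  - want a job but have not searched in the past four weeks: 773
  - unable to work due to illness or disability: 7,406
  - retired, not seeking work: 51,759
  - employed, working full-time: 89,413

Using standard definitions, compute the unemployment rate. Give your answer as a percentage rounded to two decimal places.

Unemployment rate ≈ 8.80%.

Employed = 6,144 + 89,413 = 95,557 (anyone who worked, including part-time for economic reasons, counts as employed).
Unemployed = 9,219.
Labor force = 95,557 + 9,219 = 104,776.
Unemployment rate = 9,219 / 104,776 = 8.80%.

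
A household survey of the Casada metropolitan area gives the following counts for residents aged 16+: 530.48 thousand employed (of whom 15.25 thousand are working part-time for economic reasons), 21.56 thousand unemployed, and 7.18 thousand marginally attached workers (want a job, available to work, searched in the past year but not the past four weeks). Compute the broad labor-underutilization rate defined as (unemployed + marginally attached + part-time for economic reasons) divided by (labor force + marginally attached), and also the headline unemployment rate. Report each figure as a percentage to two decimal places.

Broad underutilization rate ≈ 7.87%; headline unemployment rate ≈ 3.91%.

Labor force = 530.48 + 21.56 = 552.04 thousand.
Numerator = 21.56 + 7.18 + 15.25 = 43.99 thousand.
Denominator = 552.04 + 7.18 = 559.22 thousand.
Broad rate = 43.99 / 559.22 = 7.87%.
Headline unemployment rate = 21.56 / 552.04 = 3.91%.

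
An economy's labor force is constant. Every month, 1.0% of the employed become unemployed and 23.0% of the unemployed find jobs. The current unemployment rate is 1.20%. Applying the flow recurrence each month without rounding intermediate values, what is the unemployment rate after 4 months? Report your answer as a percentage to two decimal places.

Unemployment rate after four months ≈ 3.18%.

With a fixed labor force, u_{t+1} = u_t + s·(1−u_t) − f·u_t = u_t·(1−s−f) + s.
Here 1−s−f = 0.760 and s = 0.010.
u_1 = 0.012000 × 0.760 + 0.010 = 0.019120.
u_2 = 0.019120 × 0.760 + 0.010 = 0.024531.
u_3 = 0.024531 × 0.760 + 0.010 = 0.028644.
u_4 = 0.028644 × 0.760 + 0.010 = 0.031769.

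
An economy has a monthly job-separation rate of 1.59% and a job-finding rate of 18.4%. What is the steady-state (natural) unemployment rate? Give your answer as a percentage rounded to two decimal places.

Steady-state unemployment rate ≈ 7.95%.

At steady state the flows balance: s·E = f·U, so U/(E+U) = s/(s+f).
u* = 1.59 / (1.59 + 18.4) = 1.59 / 19.99 = 7.95%.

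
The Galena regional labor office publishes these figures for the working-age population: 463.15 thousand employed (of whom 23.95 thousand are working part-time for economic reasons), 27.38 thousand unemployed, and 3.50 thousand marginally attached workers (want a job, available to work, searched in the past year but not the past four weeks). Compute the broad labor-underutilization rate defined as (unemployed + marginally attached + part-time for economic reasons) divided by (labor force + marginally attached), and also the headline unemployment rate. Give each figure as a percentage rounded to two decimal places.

Broad underutilization rate ≈ 11.10%; headline unemployment rate ≈ 5.58%.

Labor force = 463.15 + 27.38 = 490.53 thousand.
Numerator = 27.38 + 3.50 + 23.95 = 54.83 thousand.
Denominator = 490.53 + 3.50 = 494.03 thousand.
Broad rate = 54.83 / 494.03 = 11.10%.
Headline unemployment rate = 27.38 / 490.53 = 5.58%.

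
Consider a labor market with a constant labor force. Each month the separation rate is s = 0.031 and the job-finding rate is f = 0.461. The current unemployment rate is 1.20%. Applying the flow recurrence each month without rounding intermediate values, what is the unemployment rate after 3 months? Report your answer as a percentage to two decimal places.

Unemployment rate after three months ≈ 5.63%.

With a fixed labor force, u_{t+1} = u_t + s·(1−u_t) − f·u_t = u_t·(1−s−f) + s.
Here 1−s−f = 0.508 and s = 0.031.
u_1 = 0.012000 × 0.508 + 0.031 = 0.037096.
u_2 = 0.037096 × 0.508 + 0.031 = 0.049845.
u_3 = 0.049845 × 0.508 + 0.031 = 0.056321.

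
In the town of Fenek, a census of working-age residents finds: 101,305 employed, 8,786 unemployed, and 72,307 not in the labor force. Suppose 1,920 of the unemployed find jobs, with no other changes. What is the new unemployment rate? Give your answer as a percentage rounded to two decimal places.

New unemployment rate ≈ 6.24%.

Initially, labor force = 101,305 + 8,786 = 110,091, so u = 8,786/110,091 = 7.98%.
After the change, unemployed falls and employed rises by 1,920; labor force unchanged → E = 103,225, U = 6,866, labor force = 110,091.
New unemployment rate = 6,866 / 110,091 = 6.24%.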